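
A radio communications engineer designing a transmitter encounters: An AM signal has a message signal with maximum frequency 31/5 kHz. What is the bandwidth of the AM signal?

In AM (double-sideband), the bandwidth is twice the message frequency.
BW = 2 * f_m = 2 * 31/5 kHz = 62/5 kHz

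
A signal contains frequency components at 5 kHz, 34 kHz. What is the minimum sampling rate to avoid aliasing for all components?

The highest frequency component is f_max = 34 kHz.
Nyquist rate = 2 * f_max = 2 * 34 kHz = 68 kHz.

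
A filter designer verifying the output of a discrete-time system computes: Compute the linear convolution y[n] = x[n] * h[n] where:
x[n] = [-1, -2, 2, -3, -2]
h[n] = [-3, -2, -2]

y[n] = sum_k x[k]*h[n-k]. Output length = len(x) + len(h) - 1 = 5 + 3 - 1 = 7.
y[0] = -1*-3 = 3
y[1] = -2*-3 + -1*-2 = 8
y[2] = 2*-3 + -2*-2 + -1*-2 = 0
y[3] = -3*-3 + 2*-2 + -2*-2 = 9
y[4] = -2*-3 + -3*-2 + 2*-2 = 8
y[5] = -2*-2 + -3*-2 = 10
y[6] = -2*-2 = 4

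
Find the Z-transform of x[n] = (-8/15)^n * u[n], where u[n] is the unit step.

The Z-transform of a^n * u[n] is z/(z-a) for |z| > |a|.
Here a = -8/15, so X(z) = z/(z - (-8/15)) = 15z/(15z + 8)
ROC: |z| > 8/15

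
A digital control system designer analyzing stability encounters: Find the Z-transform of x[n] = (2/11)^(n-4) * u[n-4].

Time-shifting property: if X(z) = Z{x[n]}, then Z{x[n-d]} = z^(-d) * X(z)
X(z) = z/(z - 2/11) for x[n] = (2/11)^n * u[n]
Z{x[n-4]} = z^(-4) * z/(z - 2/11) = z^(-3)/(z - 2/11)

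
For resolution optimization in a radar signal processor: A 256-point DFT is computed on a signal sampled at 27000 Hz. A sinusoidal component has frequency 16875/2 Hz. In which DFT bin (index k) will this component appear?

DFT frequency resolution = f_s/N = 27000/256 = 3375/32 Hz
Bin index k = f_signal / resolution = 16875/2 / 3375/32 = 80
The signal frequency 16875/2 Hz falls in DFT bin k = 80.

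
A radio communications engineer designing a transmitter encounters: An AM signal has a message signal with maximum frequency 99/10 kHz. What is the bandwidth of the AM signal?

In AM (double-sideband), the bandwidth is twice the message frequency.
BW = 2 * f_m = 2 * 99/10 kHz = 99/5 kHz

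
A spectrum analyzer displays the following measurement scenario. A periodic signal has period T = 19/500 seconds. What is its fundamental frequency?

The fundamental frequency is the reciprocal of the period.
f = 1/T = 1/(19/500) = 500/19 Hz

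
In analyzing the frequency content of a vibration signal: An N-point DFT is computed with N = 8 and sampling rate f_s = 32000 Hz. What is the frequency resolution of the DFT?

DFT frequency resolution = f_s / N
= 32000 / 8 = 4000 Hz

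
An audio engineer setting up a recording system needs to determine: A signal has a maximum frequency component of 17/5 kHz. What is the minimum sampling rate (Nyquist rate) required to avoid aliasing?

By the Nyquist-Shannon sampling theorem,
the minimum sampling rate (Nyquist rate) must be at least 2 * f_max.
Nyquist rate = 2 * 17/5 kHz = 34/5 kHz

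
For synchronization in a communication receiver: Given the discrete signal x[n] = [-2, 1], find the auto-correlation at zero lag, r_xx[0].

The auto-correlation at zero lag r_xx[0] equals the signal energy.
r_xx[0] = sum of x[n]^2 = (-2)^2 + 1^2
= 4 + 1 = 5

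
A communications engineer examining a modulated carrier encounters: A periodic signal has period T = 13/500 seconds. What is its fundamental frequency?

The fundamental frequency is the reciprocal of the period.
f = 1/T = 1/(13/500) = 500/13 Hz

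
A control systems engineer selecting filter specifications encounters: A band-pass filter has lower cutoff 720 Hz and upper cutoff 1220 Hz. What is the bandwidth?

Bandwidth = f_high - f_low
= 1220 Hz - 720 Hz = 500 Hz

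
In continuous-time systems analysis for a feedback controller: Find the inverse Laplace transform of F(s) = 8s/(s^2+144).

Standard pair: s/(s^2+w^2) <-> cos(wt)*u(t)
With k=8, w=12: f(t) = 8*cos(12t)*u(t)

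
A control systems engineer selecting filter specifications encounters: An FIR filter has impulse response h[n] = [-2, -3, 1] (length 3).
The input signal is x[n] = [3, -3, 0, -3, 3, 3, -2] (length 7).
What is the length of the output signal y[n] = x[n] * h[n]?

For linear convolution, the output length is:
len(y) = len(x) + len(h) - 1 = 7 + 3 - 1 = 9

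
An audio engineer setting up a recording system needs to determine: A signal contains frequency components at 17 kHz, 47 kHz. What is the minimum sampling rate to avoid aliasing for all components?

The highest frequency component is f_max = 47 kHz.
Nyquist rate = 2 * f_max = 2 * 47 kHz = 94 kHz.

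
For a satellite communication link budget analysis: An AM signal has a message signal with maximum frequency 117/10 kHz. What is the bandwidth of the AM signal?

In AM (double-sideband), the bandwidth is twice the message frequency.
BW = 2 * f_m = 2 * 117/10 kHz = 117/5 kHz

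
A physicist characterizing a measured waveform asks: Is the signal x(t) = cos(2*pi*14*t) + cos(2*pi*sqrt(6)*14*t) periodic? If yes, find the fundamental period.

f1 = 14 Hz, f2 = 14*sqrt(6) Hz
Ratio f2/f1 = sqrt(6), which is irrational.
Since the frequency ratio is irrational, no common period exists.
The signal is not periodic.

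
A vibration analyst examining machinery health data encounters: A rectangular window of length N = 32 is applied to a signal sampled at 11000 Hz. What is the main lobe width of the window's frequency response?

For a rectangular window of length N,
the main lobe width in frequency is 2*f_s/N.
= 2*11000/32 = 1375/2 Hz
This determines the minimum frequency separation for resolving two sinusoids.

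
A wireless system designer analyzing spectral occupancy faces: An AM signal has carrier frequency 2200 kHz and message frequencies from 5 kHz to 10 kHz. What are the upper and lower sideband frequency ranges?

Upper sideband (USB) = fc + [fm_low, fm_high] = 2200 + [5, 10] = [2205, 2210] kHz
Lower sideband (LSB) = fc - [fm_high, fm_low] = 2200 - [10, 5] = [2190, 2195] kHz
Total occupied spectrum: 2190 kHz to 2210 kHz (plus carrier at 2200 kHz)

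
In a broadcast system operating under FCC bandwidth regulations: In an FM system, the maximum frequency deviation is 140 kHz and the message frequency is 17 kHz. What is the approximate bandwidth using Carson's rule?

Carson's rule: BW = 2*(delta_f + f_m)
= 2*(140 + 17) kHz = 314 kHz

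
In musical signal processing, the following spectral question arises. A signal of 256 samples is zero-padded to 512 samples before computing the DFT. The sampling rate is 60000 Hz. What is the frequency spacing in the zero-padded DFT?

Original DFT: N = 256, resolution = f_s/N = 60000/256 = 1875/8 Hz
Zero-padded DFT: N = 512, resolution = f_s/N = 60000/512 = 1875/16 Hz
Zero-padding interpolates the spectrum (finer frequency grid)
but does NOT improve the true spectral resolution (ability to resolve close frequencies).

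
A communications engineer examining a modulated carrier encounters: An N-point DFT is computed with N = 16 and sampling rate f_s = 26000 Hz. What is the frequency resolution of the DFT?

DFT frequency resolution = f_s / N
= 26000 / 16 = 1625 Hz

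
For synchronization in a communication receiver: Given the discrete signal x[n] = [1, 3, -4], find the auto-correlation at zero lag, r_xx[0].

The auto-correlation at zero lag r_xx[0] equals the signal energy.
r_xx[0] = sum of x[n]^2 = 1^2 + 3^2 + (-4)^2
= 1 + 9 + 16 = 26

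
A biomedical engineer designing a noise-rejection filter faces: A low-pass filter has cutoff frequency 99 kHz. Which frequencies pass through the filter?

A low-pass filter passes all frequencies below the cutoff frequency 99 kHz and attenuates higher frequencies.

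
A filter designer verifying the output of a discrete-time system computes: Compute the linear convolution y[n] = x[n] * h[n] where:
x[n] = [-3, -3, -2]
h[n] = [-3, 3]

y[n] = sum_k x[k]*h[n-k]. Output length = len(x) + len(h) - 1 = 3 + 2 - 1 = 4.
y[0] = -3*-3 = 9
y[1] = -3*-3 + -3*3 = 0
y[2] = -2*-3 + -3*3 = -3
y[3] = -2*3 = -6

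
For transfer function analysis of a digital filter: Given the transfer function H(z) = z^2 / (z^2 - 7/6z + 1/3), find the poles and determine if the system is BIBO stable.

Poles are roots of the denominator: z^2 - 7/6z + 1/3 = 0.
Quadratic formula: z = [-(-7/6) +/- sqrt((-7/6)^2 - 4*(1/3))] / 2
Discriminant = 49/36 - 4/3 = 1/36; sqrt = 1/6.
z = (7/6 +/- 1/6) / 2 => z = 2/3 or z = 1/2.
|p1| = 2/3, |p2| = 1/2.
For BIBO stability, all poles must lie inside the unit circle (|p| < 1).
System is STABLE since both |p| < 1.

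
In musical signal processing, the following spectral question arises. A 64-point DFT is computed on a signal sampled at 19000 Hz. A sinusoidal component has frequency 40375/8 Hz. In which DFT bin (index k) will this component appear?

DFT frequency resolution = f_s/N = 19000/64 = 2375/8 Hz
Bin index k = f_signal / resolution = 40375/8 / 2375/8 = 17
The signal frequency 40375/8 Hz falls in DFT bin k = 17.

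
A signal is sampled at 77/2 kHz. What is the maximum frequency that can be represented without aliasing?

The maximum frequency that can be represented without aliasing
is the Nyquist frequency: f_max = f_s / 2 = 77/2 kHz / 2 = 77/4 kHz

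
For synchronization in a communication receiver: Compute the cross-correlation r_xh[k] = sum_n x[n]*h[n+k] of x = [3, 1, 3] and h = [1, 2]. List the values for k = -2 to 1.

Both sequences indexed from 0 and zero outside their support.
Lags with overlap: k = -2 to 1.
  r_xh[-2] = x[2]*h[0] = 3
  r_xh[-1] = x[1]*h[0] + x[2]*h[1] = 7
  r_xh[0] = x[0]*h[0] + x[1]*h[1] = 5
  r_xh[1] = x[0]*h[1] = 6
r_xh = [3, 7, 5, 6] (for k = -2, ..., 1)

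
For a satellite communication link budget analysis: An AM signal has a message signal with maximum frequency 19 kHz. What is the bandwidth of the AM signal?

In AM (double-sideband), the bandwidth is twice the message frequency.
BW = 2 * f_m = 2 * 19 kHz = 38 kHz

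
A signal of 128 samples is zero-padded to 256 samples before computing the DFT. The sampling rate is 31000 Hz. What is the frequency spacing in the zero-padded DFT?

Original DFT: N = 128, resolution = f_s/N = 31000/128 = 3875/16 Hz
Zero-padded DFT: N = 256, resolution = f_s/N = 31000/256 = 3875/32 Hz
Zero-padding interpolates the spectrum (finer frequency grid)
but does NOT improve the true spectral resolution (ability to resolve close frequencies).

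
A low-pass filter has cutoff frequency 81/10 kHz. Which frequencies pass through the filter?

A low-pass filter passes all frequencies below the cutoff frequency 81/10 kHz and attenuates higher frequencies.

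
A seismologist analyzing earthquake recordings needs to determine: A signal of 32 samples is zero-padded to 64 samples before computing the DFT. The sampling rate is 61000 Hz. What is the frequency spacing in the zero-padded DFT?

Original DFT: N = 32, resolution = f_s/N = 61000/32 = 7625/4 Hz
Zero-padded DFT: N = 64, resolution = f_s/N = 61000/64 = 7625/8 Hz
Zero-padding interpolates the spectrum (finer frequency grid)
but does NOT improve the true spectral resolution (ability to resolve close frequencies).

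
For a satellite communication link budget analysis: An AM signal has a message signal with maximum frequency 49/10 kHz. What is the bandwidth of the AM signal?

In AM (double-sideband), the bandwidth is twice the message frequency.
BW = 2 * f_m = 2 * 49/10 kHz = 49/5 kHz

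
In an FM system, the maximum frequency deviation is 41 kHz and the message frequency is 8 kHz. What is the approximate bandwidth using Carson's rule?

Carson's rule: BW = 2*(delta_f + f_m)
= 2*(41 + 8) kHz = 98 kHz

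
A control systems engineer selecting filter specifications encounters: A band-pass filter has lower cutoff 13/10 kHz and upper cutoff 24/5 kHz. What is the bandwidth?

Bandwidth = f_high - f_low
= 24/5 kHz - 13/10 kHz = 7/2 kHz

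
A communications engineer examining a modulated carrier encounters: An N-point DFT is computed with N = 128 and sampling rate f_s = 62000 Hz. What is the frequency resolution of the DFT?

DFT frequency resolution = f_s / N
= 62000 / 128 = 3875/8 Hz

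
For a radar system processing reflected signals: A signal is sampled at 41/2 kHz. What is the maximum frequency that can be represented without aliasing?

The maximum frequency that can be represented without aliasing
is the Nyquist frequency: f_max = f_s / 2 = 41/2 kHz / 2 = 41/4 kHz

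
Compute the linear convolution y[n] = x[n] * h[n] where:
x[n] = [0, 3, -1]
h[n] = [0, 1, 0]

y[n] = sum_k x[k]*h[n-k]. Output length = len(x) + len(h) - 1 = 3 + 3 - 1 = 5.
y[0] = 0*0 = 0
y[1] = 3*0 + 0*1 = 0
y[2] = -1*0 + 3*1 + 0*0 = 3
y[3] = -1*1 + 3*0 = -1
y[4] = -1*0 = 0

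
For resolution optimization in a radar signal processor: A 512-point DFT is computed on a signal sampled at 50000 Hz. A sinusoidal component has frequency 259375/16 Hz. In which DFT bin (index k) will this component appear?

DFT frequency resolution = f_s/N = 50000/512 = 3125/32 Hz
Bin index k = f_signal / resolution = 259375/16 / 3125/32 = 166
The signal frequency 259375/16 Hz falls in DFT bin k = 166.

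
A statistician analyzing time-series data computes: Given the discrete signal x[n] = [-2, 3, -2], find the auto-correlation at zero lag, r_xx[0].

The auto-correlation at zero lag r_xx[0] equals the signal energy.
r_xx[0] = sum of x[n]^2 = (-2)^2 + 3^2 + (-2)^2
= 4 + 9 + 4 = 17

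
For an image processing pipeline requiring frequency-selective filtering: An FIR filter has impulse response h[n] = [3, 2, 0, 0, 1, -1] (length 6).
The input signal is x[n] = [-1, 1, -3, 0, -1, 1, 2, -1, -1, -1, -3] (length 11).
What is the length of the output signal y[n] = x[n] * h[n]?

For linear convolution, the output length is:
len(y) = len(x) + len(h) - 1 = 11 + 6 - 1 = 16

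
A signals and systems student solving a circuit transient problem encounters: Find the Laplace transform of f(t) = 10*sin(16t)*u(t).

Standard pair: sin(wt)*u(t) <-> w/(s^2+w^2)
With w = 16: L{10*sin(16t)*u(t)} = 160/(s^2+256)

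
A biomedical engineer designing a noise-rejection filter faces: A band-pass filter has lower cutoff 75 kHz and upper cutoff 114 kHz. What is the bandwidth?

Bandwidth = f_high - f_low
= 114 kHz - 75 kHz = 39 kHz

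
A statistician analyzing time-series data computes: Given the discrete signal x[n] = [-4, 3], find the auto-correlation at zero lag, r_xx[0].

The auto-correlation at zero lag r_xx[0] equals the signal energy.
r_xx[0] = sum of x[n]^2 = (-4)^2 + 3^2
= 16 + 9 = 25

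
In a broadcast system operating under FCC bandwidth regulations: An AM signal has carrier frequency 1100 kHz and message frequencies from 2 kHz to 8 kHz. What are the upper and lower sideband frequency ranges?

Upper sideband (USB) = fc + [fm_low, fm_high] = 1100 + [2, 8] = [1102, 1108] kHz
Lower sideband (LSB) = fc - [fm_high, fm_low] = 1100 - [8, 2] = [1092, 1098] kHz
Total occupied spectrum: 1092 kHz to 1108 kHz (plus carrier at 1100 kHz)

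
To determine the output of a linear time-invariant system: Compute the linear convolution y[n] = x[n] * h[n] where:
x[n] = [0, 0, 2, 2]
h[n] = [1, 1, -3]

y[n] = sum_k x[k]*h[n-k]. Output length = len(x) + len(h) - 1 = 4 + 3 - 1 = 6.
y[0] = 0*1 = 0
y[1] = 0*1 + 0*1 = 0
y[2] = 2*1 + 0*1 + 0*-3 = 2
y[3] = 2*1 + 2*1 + 0*-3 = 4
y[4] = 2*1 + 2*-3 = -4
y[5] = 2*-3 = -6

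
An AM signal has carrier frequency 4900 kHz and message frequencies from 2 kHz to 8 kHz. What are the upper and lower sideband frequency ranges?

Upper sideband (USB) = fc + [fm_low, fm_high] = 4900 + [2, 8] = [4902, 4908] kHz
Lower sideband (LSB) = fc - [fm_high, fm_low] = 4900 - [8, 2] = [4892, 4898] kHz
Total occupied spectrum: 4892 kHz to 4908 kHz (plus carrier at 4900 kHz)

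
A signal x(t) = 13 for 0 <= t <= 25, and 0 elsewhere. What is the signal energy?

Energy = integral of |x(t)|^2 dt over the signal duration
= 13^2 * 25 = 169 * 25 = 4225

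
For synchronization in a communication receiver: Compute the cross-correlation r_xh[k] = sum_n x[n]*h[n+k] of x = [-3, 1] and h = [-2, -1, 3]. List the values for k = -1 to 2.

Both sequences indexed from 0 and zero outside their support.
Lags with overlap: k = -1 to 2.
  r_xh[-1] = x[1]*h[0] = -2
  r_xh[0] = x[0]*h[0] + x[1]*h[1] = 5
  r_xh[1] = x[0]*h[1] + x[1]*h[2] = 6
  r_xh[2] = x[0]*h[2] = -9
r_xh = [-2, 5, 6, -9] (for k = -1, ..., 2)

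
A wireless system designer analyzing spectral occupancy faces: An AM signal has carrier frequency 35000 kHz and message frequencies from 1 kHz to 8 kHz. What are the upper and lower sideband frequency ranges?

Upper sideband (USB) = fc + [fm_low, fm_high] = 35000 + [1, 8] = [35001, 35008] kHz
Lower sideband (LSB) = fc - [fm_high, fm_low] = 35000 - [8, 1] = [34992, 34999] kHz
Total occupied spectrum: 34992 kHz to 35008 kHz (plus carrier at 35000 kHz)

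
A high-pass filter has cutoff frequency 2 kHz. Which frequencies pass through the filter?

A high-pass filter passes all frequencies above the cutoff frequency 2 kHz and attenuates lower frequencies.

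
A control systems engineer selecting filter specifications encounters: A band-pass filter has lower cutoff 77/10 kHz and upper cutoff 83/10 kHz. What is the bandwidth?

Bandwidth = f_high - f_low
= 83/10 kHz - 77/10 kHz = 3/5 kHz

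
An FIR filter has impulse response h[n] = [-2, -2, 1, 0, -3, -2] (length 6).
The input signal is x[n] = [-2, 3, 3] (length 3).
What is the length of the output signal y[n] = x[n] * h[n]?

For linear convolution, the output length is:
len(y) = len(x) + len(h) - 1 = 3 + 6 - 1 = 8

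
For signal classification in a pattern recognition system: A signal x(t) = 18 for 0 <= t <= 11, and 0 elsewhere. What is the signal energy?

Energy = integral of |x(t)|^2 dt over the signal duration
= 18^2 * 11 = 324 * 11 = 3564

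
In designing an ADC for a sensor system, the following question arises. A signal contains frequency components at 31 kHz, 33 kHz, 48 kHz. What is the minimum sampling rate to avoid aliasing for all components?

The highest frequency component is f_max = 48 kHz.
Nyquist rate = 2 * f_max = 2 * 48 kHz = 96 kHz.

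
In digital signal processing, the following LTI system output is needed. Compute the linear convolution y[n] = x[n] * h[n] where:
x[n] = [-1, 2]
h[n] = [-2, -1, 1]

y[n] = sum_k x[k]*h[n-k]. Output length = len(x) + len(h) - 1 = 2 + 3 - 1 = 4.
y[0] = -1*-2 = 2
y[1] = 2*-2 + -1*-1 = -3
y[2] = 2*-1 + -1*1 = -3
y[3] = 2*1 = 2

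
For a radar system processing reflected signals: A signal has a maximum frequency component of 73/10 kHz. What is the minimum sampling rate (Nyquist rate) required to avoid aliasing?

By the Nyquist-Shannon sampling theorem,
the minimum sampling rate (Nyquist rate) must be at least 2 * f_max.
Nyquist rate = 2 * 73/10 kHz = 73/5 kHz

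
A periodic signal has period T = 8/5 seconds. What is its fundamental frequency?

The fundamental frequency is the reciprocal of the period.
f = 1/T = 1/(8/5) = 5/8 Hz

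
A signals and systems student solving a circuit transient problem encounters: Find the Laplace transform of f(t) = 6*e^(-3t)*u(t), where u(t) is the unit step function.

Standard Laplace transform pair:
e^(-at)*u(t) <-> 1/(s+a)
With a = 3: L{6*e^(-3t)*u(t)} = 6/(s+3), ROC: Re(s) > -3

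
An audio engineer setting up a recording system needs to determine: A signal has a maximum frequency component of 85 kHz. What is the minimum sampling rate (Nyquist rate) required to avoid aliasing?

By the Nyquist-Shannon sampling theorem,
the minimum sampling rate (Nyquist rate) must be at least 2 * f_max.
Nyquist rate = 2 * 85 kHz = 170 kHz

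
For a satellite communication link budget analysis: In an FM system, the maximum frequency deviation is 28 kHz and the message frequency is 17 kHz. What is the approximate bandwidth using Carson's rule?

Carson's rule: BW = 2*(delta_f + f_m)
= 2*(28 + 17) kHz = 90 kHz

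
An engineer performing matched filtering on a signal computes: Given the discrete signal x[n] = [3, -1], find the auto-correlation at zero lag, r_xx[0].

The auto-correlation at zero lag r_xx[0] equals the signal energy.
r_xx[0] = sum of x[n]^2 = 3^2 + (-1)^2
= 9 + 1 = 10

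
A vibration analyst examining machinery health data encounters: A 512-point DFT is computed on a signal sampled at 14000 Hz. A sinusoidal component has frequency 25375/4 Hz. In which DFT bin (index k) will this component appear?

DFT frequency resolution = f_s/N = 14000/512 = 875/32 Hz
Bin index k = f_signal / resolution = 25375/4 / 875/32 = 232
The signal frequency 25375/4 Hz falls in DFT bin k = 232.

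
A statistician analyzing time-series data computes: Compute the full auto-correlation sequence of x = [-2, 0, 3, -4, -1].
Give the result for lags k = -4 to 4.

r_xx[k] = sum_m x[m]*x[m+k], indexed from 0, for k = -4 to 4:
  r_xx[-4] = x[4]*x[0] = 2
  r_xx[-3] = x[3]*x[0] + x[4]*x[1] = 8
  r_xx[-2] = x[2]*x[0] + x[3]*x[1] + x[4]*x[2] = -9
  r_xx[-1] = x[1]*x[0] + x[2]*x[1] + x[3]*x[2] + x[4]*x[3] = -8
  r_xx[0] = x[0]*x[0] + x[1]*x[1] + x[2]*x[2] + x[3]*x[3] + x[4]*x[4] = 30
  r_xx[1] = x[0]*x[1] + x[1]*x[2] + x[2]*x[3] + x[3]*x[4] = -8
  r_xx[2] = x[0]*x[2] + x[1]*x[3] + x[2]*x[4] = -9
  r_xx[3] = x[0]*x[3] + x[1]*x[4] = 8
  r_xx[4] = x[0]*x[4] = 2
r_xx = [2, 8, -9, -8, 30, -8, -9, 8, 2]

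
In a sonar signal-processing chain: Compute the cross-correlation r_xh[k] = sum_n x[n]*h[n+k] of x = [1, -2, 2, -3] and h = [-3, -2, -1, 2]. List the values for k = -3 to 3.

Both sequences indexed from 0 and zero outside their support.
Lags with overlap: k = -3 to 3.
  r_xh[-3] = x[3]*h[0] = 9
  r_xh[-2] = x[2]*h[0] + x[3]*h[1] = 0
  r_xh[-1] = x[1]*h[0] + x[2]*h[1] + x[3]*h[2] = 5
  r_xh[0] = x[0]*h[0] + x[1]*h[1] + x[2]*h[2] + x[3]*h[3] = -7
  r_xh[1] = x[0]*h[1] + x[1]*h[2] + x[2]*h[3] = 4
  r_xh[2] = x[0]*h[2] + x[1]*h[3] = -5
  r_xh[3] = x[0]*h[3] = 2
r_xh = [9, 0, 5, -7, 4, -5, 2] (for k = -3, ..., 3)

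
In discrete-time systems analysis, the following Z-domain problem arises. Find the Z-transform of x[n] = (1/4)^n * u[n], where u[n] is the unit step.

The Z-transform of a^n * u[n] is z/(z-a) for |z| > |a|.
Here a = 1/4, so X(z) = z/(z - (1/4)) = 4z/(4z - 1)
ROC: |z| > 1/4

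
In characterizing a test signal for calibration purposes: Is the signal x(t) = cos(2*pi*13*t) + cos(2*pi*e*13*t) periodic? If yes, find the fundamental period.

f1 = 13 Hz, f2 = 13*e Hz
Ratio f2/f1 = e, which is irrational.
Since the frequency ratio is irrational, no common period exists.
The signal is not periodic.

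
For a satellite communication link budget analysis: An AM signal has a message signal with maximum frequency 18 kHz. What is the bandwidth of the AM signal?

In AM (double-sideband), the bandwidth is twice the message frequency.
BW = 2 * f_m = 2 * 18 kHz = 36 kHz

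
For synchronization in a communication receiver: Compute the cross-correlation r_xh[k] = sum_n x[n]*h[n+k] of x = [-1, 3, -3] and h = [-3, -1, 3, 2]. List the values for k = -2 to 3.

Both sequences indexed from 0 and zero outside their support.
Lags with overlap: k = -2 to 3.
  r_xh[-2] = x[2]*h[0] = 9
  r_xh[-1] = x[1]*h[0] + x[2]*h[1] = -6
  r_xh[0] = x[0]*h[0] + x[1]*h[1] + x[2]*h[2] = -9
  r_xh[1] = x[0]*h[1] + x[1]*h[2] + x[2]*h[3] = 4
  r_xh[2] = x[0]*h[2] + x[1]*h[3] = 3
  r_xh[3] = x[0]*h[3] = -2
r_xh = [9, -6, -9, 4, 3, -2] (for k = -2, ..., 3)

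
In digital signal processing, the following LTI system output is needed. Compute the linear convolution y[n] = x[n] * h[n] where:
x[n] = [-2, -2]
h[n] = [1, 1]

y[n] = sum_k x[k]*h[n-k]. Output length = len(x) + len(h) - 1 = 2 + 2 - 1 = 3.
y[0] = -2*1 = -2
y[1] = -2*1 + -2*1 = -4
y[2] = -2*1 = -2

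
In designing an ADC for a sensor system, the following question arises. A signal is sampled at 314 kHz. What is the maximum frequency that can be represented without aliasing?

The maximum frequency that can be represented without aliasing
is the Nyquist frequency: f_max = f_s / 2 = 314 kHz / 2 = 157 kHz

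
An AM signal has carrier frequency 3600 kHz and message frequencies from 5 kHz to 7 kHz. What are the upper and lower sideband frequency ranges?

Upper sideband (USB) = fc + [fm_low, fm_high] = 3600 + [5, 7] = [3605, 3607] kHz
Lower sideband (LSB) = fc - [fm_high, fm_low] = 3600 - [7, 5] = [3593, 3595] kHz
Total occupied spectrum: 3593 kHz to 3607 kHz (plus carrier at 3600 kHz)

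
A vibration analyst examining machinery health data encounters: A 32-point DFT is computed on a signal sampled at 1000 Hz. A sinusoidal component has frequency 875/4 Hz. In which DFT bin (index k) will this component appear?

DFT frequency resolution = f_s/N = 1000/32 = 125/4 Hz
Bin index k = f_signal / resolution = 875/4 / 125/4 = 7
The signal frequency 875/4 Hz falls in DFT bin k = 7.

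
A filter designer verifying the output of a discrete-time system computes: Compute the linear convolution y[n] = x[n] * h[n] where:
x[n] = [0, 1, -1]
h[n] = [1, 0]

y[n] = sum_k x[k]*h[n-k]. Output length = len(x) + len(h) - 1 = 3 + 2 - 1 = 4.
y[0] = 0*1 = 0
y[1] = 1*1 + 0*0 = 1
y[2] = -1*1 + 1*0 = -1
y[3] = -1*0 = 0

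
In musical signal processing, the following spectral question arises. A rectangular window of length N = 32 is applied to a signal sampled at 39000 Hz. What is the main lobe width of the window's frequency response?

For a rectangular window of length N,
the main lobe width in frequency is 2*f_s/N.
= 2*39000/32 = 4875/2 Hz
This determines the minimum frequency separation for resolving two sinusoids.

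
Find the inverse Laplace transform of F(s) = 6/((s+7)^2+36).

Standard pair: w/((s+a)^2+w^2) <-> e^(-at)*sin(wt)*u(t)
With a=7, w=6: f(t) = e^(-7t)*sin(6t)*u(t)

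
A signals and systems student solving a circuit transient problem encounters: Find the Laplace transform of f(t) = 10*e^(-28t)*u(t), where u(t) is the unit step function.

Standard Laplace transform pair:
e^(-at)*u(t) <-> 1/(s+a)
With a = 28: L{10*e^(-28t)*u(t)} = 10/(s+28), ROC: Re(s) > -28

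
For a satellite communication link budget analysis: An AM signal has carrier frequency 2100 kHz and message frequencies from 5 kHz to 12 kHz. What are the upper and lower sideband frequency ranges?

Upper sideband (USB) = fc + [fm_low, fm_high] = 2100 + [5, 12] = [2105, 2112] kHz
Lower sideband (LSB) = fc - [fm_high, fm_low] = 2100 - [12, 5] = [2088, 2095] kHz
Total occupied spectrum: 2088 kHz to 2112 kHz (plus carrier at 2100 kHz)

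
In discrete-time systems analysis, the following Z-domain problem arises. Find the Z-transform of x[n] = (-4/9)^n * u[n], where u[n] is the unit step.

The Z-transform of a^n * u[n] is z/(z-a) for |z| > |a|.
Here a = -4/9, so X(z) = z/(z - (-4/9)) = 9z/(9z + 4)
ROC: |z| > 4/9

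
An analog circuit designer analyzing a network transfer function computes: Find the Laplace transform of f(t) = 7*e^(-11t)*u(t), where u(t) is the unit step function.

Standard Laplace transform pair:
e^(-at)*u(t) <-> 1/(s+a)
With a = 11: L{7*e^(-11t)*u(t)} = 7/(s+11), ROC: Re(s) > -11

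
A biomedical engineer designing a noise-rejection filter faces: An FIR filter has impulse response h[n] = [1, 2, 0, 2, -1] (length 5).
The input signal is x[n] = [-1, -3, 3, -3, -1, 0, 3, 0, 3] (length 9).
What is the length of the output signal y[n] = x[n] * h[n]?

For linear convolution, the output length is:
len(y) = len(x) + len(h) - 1 = 9 + 5 - 1 = 13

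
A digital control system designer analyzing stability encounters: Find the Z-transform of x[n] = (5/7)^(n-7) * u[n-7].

Time-shifting property: if X(z) = Z{x[n]}, then Z{x[n-d]} = z^(-d) * X(z)
X(z) = z/(z - 5/7) for x[n] = (5/7)^n * u[n]
Z{x[n-7]} = z^(-7) * z/(z - 5/7) = z^(-6)/(z - 5/7)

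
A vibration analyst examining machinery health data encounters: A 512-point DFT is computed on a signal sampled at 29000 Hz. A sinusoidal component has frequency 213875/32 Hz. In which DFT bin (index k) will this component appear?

DFT frequency resolution = f_s/N = 29000/512 = 3625/64 Hz
Bin index k = f_signal / resolution = 213875/32 / 3625/64 = 118
The signal frequency 213875/32 Hz falls in DFT bin k = 118.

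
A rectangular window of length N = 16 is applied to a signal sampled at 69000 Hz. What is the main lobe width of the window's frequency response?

For a rectangular window of length N,
the main lobe width in frequency is 2*f_s/N.
= 2*69000/16 = 8625 Hz
This determines the minimum frequency separation for resolving two sinusoids.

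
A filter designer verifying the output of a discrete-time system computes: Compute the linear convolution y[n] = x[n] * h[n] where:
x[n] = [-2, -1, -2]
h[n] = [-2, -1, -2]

y[n] = sum_k x[k]*h[n-k]. Output length = len(x) + len(h) - 1 = 3 + 3 - 1 = 5.
y[0] = -2*-2 = 4
y[1] = -1*-2 + -2*-1 = 4
y[2] = -2*-2 + -1*-1 + -2*-2 = 9
y[3] = -2*-1 + -1*-2 = 4
y[4] = -2*-2 = 4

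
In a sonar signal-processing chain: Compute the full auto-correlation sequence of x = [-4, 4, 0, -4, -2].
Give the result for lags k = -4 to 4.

r_xx[k] = sum_m x[m]*x[m+k], indexed from 0, for k = -4 to 4:
  r_xx[-4] = x[4]*x[0] = 8
  r_xx[-3] = x[3]*x[0] + x[4]*x[1] = 8
  r_xx[-2] = x[2]*x[0] + x[3]*x[1] + x[4]*x[2] = -16
  r_xx[-1] = x[1]*x[0] + x[2]*x[1] + x[3]*x[2] + x[4]*x[3] = -8
  r_xx[0] = x[0]*x[0] + x[1]*x[1] + x[2]*x[2] + x[3]*x[3] + x[4]*x[4] = 52
  r_xx[1] = x[0]*x[1] + x[1]*x[2] + x[2]*x[3] + x[3]*x[4] = -8
  r_xx[2] = x[0]*x[2] + x[1]*x[3] + x[2]*x[4] = -16
  r_xx[3] = x[0]*x[3] + x[1]*x[4] = 8
  r_xx[4] = x[0]*x[4] = 8
r_xx = [8, 8, -16, -8, 52, -8, -16, 8, 8]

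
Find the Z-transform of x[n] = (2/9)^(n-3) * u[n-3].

Time-shifting property: if X(z) = Z{x[n]}, then Z{x[n-d]} = z^(-d) * X(z)
X(z) = z/(z - 2/9) for x[n] = (2/9)^n * u[n]
Z{x[n-3]} = z^(-3) * z/(z - 2/9) = z^(-2)/(z - 2/9)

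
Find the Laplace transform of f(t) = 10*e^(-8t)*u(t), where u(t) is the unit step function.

Standard Laplace transform pair:
e^(-at)*u(t) <-> 1/(s+a)
With a = 8: L{10*e^(-8t)*u(t)} = 10/(s+8), ROC: Re(s) > -8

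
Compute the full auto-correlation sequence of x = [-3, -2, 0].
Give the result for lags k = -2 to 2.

r_xx[k] = sum_m x[m]*x[m+k], indexed from 0, for k = -2 to 2:
  r_xx[-2] = x[2]*x[0] = 0
  r_xx[-1] = x[1]*x[0] + x[2]*x[1] = 6
  r_xx[0] = x[0]*x[0] + x[1]*x[1] + x[2]*x[2] = 13
  r_xx[1] = x[0]*x[1] + x[1]*x[2] = 6
  r_xx[2] = x[0]*x[2] = 0
r_xx = [0, 6, 13, 6, 0]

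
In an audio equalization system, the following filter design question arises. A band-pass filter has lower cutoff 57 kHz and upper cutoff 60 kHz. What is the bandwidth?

Bandwidth = f_high - f_low
= 60 kHz - 57 kHz = 3 kHz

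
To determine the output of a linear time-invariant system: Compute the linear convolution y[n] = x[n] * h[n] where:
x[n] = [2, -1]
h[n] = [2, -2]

y[n] = sum_k x[k]*h[n-k]. Output length = len(x) + len(h) - 1 = 2 + 2 - 1 = 3.
y[0] = 2*2 = 4
y[1] = -1*2 + 2*-2 = -6
y[2] = -1*-2 = 2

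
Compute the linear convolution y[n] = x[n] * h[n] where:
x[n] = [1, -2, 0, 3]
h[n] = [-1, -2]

y[n] = sum_k x[k]*h[n-k]. Output length = len(x) + len(h) - 1 = 4 + 2 - 1 = 5.
y[0] = 1*-1 = -1
y[1] = -2*-1 + 1*-2 = 0
y[2] = 0*-1 + -2*-2 = 4
y[3] = 3*-1 + 0*-2 = -3
y[4] = 3*-2 = -6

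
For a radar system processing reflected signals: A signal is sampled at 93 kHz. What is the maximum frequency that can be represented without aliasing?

The maximum frequency that can be represented without aliasing
is the Nyquist frequency: f_max = f_s / 2 = 93 kHz / 2 = 93/2 kHz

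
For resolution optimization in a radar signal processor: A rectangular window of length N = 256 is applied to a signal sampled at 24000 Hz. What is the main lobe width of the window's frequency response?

For a rectangular window of length N,
the main lobe width in frequency is 2*f_s/N.
= 2*24000/256 = 375/2 Hz
This determines the minimum frequency separation for resolving two sinusoids.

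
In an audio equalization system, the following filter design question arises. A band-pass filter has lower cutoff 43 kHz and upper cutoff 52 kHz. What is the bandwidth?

Bandwidth = f_high - f_low
= 52 kHz - 43 kHz = 9 kHz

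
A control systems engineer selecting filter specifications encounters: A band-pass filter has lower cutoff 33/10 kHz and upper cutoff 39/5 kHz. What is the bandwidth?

Bandwidth = f_high - f_low
= 39/5 kHz - 33/10 kHz = 9/2 kHz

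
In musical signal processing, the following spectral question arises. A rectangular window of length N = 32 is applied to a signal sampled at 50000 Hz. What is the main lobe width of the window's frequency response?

For a rectangular window of length N,
the main lobe width in frequency is 2*f_s/N.
= 2*50000/32 = 3125 Hz
This determines the minimum frequency separation for resolving two sinusoids.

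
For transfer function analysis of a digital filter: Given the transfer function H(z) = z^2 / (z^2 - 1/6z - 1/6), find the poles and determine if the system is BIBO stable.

Poles are roots of the denominator: z^2 - 1/6z - 1/6 = 0.
Quadratic formula: z = [-(-1/6) +/- sqrt((-1/6)^2 - 4*(-1/6))] / 2
Discriminant = 1/36 + 2/3 = 25/36; sqrt = 5/6.
z = (1/6 +/- 5/6) / 2 => z = 1/2 or z = -1/3.
|p1| = 1/3, |p2| = 1/2.
For BIBO stability, all poles must lie inside the unit circle (|p| < 1).
System is STABLE since both |p| < 1.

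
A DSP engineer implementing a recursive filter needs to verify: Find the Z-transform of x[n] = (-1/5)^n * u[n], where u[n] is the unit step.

The Z-transform of a^n * u[n] is z/(z-a) for |z| > |a|.
Here a = -1/5, so X(z) = z/(z - (-1/5)) = 5z/(5z + 1)
ROC: |z| > 1/5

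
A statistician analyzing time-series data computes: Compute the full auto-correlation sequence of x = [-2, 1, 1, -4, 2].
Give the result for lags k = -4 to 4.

r_xx[k] = sum_m x[m]*x[m+k], indexed from 0, for k = -4 to 4:
  r_xx[-4] = x[4]*x[0] = -4
  r_xx[-3] = x[3]*x[0] + x[4]*x[1] = 10
  r_xx[-2] = x[2]*x[0] + x[3]*x[1] + x[4]*x[2] = -4
  r_xx[-1] = x[1]*x[0] + x[2]*x[1] + x[3]*x[2] + x[4]*x[3] = -13
  r_xx[0] = x[0]*x[0] + x[1]*x[1] + x[2]*x[2] + x[3]*x[3] + x[4]*x[4] = 26
  r_xx[1] = x[0]*x[1] + x[1]*x[2] + x[2]*x[3] + x[3]*x[4] = -13
  r_xx[2] = x[0]*x[2] + x[1]*x[3] + x[2]*x[4] = -4
  r_xx[3] = x[0]*x[3] + x[1]*x[4] = 10
  r_xx[4] = x[0]*x[4] = -4
r_xx = [-4, 10, -4, -13, 26, -13, -4, 10, -4]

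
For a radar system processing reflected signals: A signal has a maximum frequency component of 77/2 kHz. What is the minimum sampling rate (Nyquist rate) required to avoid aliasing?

By the Nyquist-Shannon sampling theorem,
the minimum sampling rate (Nyquist rate) must be at least 2 * f_max.
Nyquist rate = 2 * 77/2 kHz = 77 kHz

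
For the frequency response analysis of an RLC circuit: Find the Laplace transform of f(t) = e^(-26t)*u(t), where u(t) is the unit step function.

Standard Laplace transform pair:
e^(-at)*u(t) <-> 1/(s+a)
With a = 26: L{e^(-26t)*u(t)} = 1/(s+26), ROC: Re(s) > -26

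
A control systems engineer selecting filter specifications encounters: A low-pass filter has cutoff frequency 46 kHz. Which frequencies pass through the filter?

A low-pass filter passes all frequencies below the cutoff frequency 46 kHz and attenuates higher frequencies.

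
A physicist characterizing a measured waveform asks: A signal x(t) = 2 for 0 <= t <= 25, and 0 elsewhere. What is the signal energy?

Energy = integral of |x(t)|^2 dt over the signal duration
= 2^2 * 25 = 4 * 25 = 100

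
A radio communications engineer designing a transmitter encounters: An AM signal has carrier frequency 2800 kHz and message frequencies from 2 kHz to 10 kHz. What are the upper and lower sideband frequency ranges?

Upper sideband (USB) = fc + [fm_low, fm_high] = 2800 + [2, 10] = [2802, 2810] kHz
Lower sideband (LSB) = fc - [fm_high, fm_low] = 2800 - [10, 2] = [2790, 2798] kHz
Total occupied spectrum: 2790 kHz to 2810 kHz (plus carrier at 2800 kHz)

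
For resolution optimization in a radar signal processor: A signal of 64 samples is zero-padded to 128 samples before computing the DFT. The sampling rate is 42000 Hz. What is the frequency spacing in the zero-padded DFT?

Original DFT: N = 64, resolution = f_s/N = 42000/64 = 2625/4 Hz
Zero-padded DFT: N = 128, resolution = f_s/N = 42000/128 = 2625/8 Hz
Zero-padding interpolates the spectrum (finer frequency grid)
but does NOT improve the true spectral resolution (ability to resolve close frequencies).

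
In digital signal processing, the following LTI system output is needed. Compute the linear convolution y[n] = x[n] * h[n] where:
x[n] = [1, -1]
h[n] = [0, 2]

y[n] = sum_k x[k]*h[n-k]. Output length = len(x) + len(h) - 1 = 2 + 2 - 1 = 3.
y[0] = 1*0 = 0
y[1] = -1*0 + 1*2 = 2
y[2] = -1*2 = -2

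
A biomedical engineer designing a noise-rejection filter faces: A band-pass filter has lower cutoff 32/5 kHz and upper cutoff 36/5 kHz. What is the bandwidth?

Bandwidth = f_high - f_low
= 36/5 kHz - 32/5 kHz = 4/5 kHz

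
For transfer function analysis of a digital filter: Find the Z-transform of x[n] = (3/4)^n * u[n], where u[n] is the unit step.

The Z-transform of a^n * u[n] is z/(z-a) for |z| > |a|.
Here a = 3/4, so X(z) = z/(z - (3/4)) = 4z/(4z - 3)
ROC: |z| > 3/4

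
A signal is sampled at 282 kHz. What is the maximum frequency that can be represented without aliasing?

The maximum frequency that can be represented without aliasing
is the Nyquist frequency: f_max = f_s / 2 = 282 kHz / 2 = 141 kHz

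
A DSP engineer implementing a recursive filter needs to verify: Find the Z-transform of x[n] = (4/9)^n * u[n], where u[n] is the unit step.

The Z-transform of a^n * u[n] is z/(z-a) for |z| > |a|.
Here a = 4/9, so X(z) = z/(z - (4/9)) = 9z/(9z - 4)
ROC: |z| > 4/9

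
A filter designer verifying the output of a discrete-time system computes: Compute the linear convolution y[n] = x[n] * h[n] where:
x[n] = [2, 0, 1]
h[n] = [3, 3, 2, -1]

y[n] = sum_k x[k]*h[n-k]. Output length = len(x) + len(h) - 1 = 3 + 4 - 1 = 6.
y[0] = 2*3 = 6
y[1] = 0*3 + 2*3 = 6
y[2] = 1*3 + 0*3 + 2*2 = 7
y[3] = 1*3 + 0*2 + 2*-1 = 1
y[4] = 1*2 + 0*-1 = 2
y[5] = 1*-1 = -1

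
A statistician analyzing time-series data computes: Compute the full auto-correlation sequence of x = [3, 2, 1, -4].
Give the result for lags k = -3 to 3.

r_xx[k] = sum_m x[m]*x[m+k], indexed from 0, for k = -3 to 3:
  r_xx[-3] = x[3]*x[0] = -12
  r_xx[-2] = x[2]*x[0] + x[3]*x[1] = -5
  r_xx[-1] = x[1]*x[0] + x[2]*x[1] + x[3]*x[2] = 4
  r_xx[0] = x[0]*x[0] + x[1]*x[1] + x[2]*x[2] + x[3]*x[3] = 30
  r_xx[1] = x[0]*x[1] + x[1]*x[2] + x[2]*x[3] = 4
  r_xx[2] = x[0]*x[2] + x[1]*x[3] = -5
  r_xx[3] = x[0]*x[3] = -12
r_xx = [-12, -5, 4, 30, 4, -5, -12]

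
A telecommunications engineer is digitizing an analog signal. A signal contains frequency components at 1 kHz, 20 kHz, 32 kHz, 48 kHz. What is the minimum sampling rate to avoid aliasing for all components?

The highest frequency component is f_max = 48 kHz.
Nyquist rate = 2 * f_max = 2 * 48 kHz = 96 kHz.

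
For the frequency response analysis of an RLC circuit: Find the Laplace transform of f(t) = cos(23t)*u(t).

Standard pair: cos(wt)*u(t) <-> s/(s^2+w^2)
With w = 23: L{cos(23t)*u(t)} = s/(s^2+529)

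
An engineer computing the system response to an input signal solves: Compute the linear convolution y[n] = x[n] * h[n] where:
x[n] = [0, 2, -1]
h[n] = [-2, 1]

y[n] = sum_k x[k]*h[n-k]. Output length = len(x) + len(h) - 1 = 3 + 2 - 1 = 4.
y[0] = 0*-2 = 0
y[1] = 2*-2 + 0*1 = -4
y[2] = -1*-2 + 2*1 = 4
y[3] = -1*1 = -1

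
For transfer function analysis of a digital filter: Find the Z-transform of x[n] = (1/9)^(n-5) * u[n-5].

Time-shifting property: if X(z) = Z{x[n]}, then Z{x[n-d]} = z^(-d) * X(z)
X(z) = z/(z - 1/9) for x[n] = (1/9)^n * u[n]
Z{x[n-5]} = z^(-5) * z/(z - 1/9) = z^(-4)/(z - 1/9)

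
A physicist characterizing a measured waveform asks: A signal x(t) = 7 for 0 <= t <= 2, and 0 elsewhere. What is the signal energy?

Energy = integral of |x(t)|^2 dt over the signal duration
= 7^2 * 2 = 49 * 2 = 98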